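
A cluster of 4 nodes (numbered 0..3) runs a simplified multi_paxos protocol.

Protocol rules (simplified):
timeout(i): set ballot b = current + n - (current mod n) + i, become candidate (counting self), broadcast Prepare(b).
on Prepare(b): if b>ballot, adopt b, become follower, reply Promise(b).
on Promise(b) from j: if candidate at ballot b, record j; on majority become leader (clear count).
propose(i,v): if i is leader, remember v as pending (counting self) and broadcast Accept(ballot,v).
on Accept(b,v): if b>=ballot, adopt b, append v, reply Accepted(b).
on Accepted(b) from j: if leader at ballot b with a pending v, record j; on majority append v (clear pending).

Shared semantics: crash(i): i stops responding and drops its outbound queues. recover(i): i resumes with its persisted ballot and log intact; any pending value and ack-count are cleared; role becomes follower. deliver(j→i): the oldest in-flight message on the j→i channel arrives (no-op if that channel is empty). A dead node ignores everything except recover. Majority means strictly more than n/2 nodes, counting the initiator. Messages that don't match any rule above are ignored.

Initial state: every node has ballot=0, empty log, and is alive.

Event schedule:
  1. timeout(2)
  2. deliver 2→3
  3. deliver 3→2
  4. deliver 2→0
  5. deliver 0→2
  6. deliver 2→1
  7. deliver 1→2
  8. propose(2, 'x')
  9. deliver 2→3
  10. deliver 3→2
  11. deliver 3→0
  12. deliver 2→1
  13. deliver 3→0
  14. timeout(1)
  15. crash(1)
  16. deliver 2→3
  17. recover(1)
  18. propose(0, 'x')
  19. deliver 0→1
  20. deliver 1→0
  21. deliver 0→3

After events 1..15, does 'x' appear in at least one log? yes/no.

[1] timeout(2) → N2(cand b6 [-])
[2] deliver 2→3 → N3(foll b6 [-])
[3] deliver 3→2 → ∅
[4] deliver 2→0 → N0(foll b6 [-])
[5] deliver 0→2 → N2(lead b6 [-])
[6] deliver 2→1 → N1(foll b6 [-])
[7] deliver 1→2 → ∅
[8] propose(2,'x') → ∅
[9] deliver 2→3 → N3(foll b6 [x])
[10] deliver 3→2 → ∅
[11] deliver 3→0 → ∅
[12] deliver 2→1 → N1(foll b6 [x])
[13] deliver 3→0 → ∅
[14] timeout(1) → N1(cand b9 [x])
[15] crash(1) → N1(✗cand b9 [x])

yes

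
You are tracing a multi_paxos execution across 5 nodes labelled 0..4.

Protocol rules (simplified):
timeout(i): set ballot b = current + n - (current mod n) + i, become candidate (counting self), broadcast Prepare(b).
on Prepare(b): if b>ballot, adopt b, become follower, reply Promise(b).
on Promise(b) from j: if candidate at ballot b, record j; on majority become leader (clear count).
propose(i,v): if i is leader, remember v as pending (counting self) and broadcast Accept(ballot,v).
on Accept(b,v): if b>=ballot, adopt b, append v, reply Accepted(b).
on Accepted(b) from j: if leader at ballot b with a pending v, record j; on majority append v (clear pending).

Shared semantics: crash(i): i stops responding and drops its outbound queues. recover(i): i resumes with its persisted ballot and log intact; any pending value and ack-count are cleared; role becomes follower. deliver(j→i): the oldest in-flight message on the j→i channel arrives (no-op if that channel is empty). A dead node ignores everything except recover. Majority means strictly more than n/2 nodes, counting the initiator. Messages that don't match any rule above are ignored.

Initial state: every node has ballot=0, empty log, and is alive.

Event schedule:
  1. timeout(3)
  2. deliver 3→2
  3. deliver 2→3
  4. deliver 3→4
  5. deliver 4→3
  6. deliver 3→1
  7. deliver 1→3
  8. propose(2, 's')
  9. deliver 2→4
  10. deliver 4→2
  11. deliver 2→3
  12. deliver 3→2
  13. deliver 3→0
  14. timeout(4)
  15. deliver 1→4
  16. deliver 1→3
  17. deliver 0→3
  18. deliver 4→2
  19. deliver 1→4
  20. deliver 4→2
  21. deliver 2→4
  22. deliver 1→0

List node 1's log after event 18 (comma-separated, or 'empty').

empty

e1 timeout(3): 3[cand,b=8,-]
e2 deliver 3→2: 2[foll,b=8,-]
e3 deliver 2→3: ·
e4 deliver 3→4: 4[foll,b=8,-]
e5 deliver 4→3: 3[lead,b=8,-]
e6 deliver 3→1: 1[foll,b=8,-]
e7 deliver 1→3: ·
e8 propose(2,'s'): ·
e9 deliver 2→4: ·
e10 deliver 4→2: ·
e11 deliver 2→3: ·
e12 deliver 3→2: ·
e13 deliver 3→0: 0[foll,b=8,-]
e14 timeout(4): 4[cand,b=14,-]
e15 deliver 1→4: ·
e16 deliver 1→3: ·
e17 deliver 0→3: ·
e18 deliver 4→2: 2[foll,b=14,-]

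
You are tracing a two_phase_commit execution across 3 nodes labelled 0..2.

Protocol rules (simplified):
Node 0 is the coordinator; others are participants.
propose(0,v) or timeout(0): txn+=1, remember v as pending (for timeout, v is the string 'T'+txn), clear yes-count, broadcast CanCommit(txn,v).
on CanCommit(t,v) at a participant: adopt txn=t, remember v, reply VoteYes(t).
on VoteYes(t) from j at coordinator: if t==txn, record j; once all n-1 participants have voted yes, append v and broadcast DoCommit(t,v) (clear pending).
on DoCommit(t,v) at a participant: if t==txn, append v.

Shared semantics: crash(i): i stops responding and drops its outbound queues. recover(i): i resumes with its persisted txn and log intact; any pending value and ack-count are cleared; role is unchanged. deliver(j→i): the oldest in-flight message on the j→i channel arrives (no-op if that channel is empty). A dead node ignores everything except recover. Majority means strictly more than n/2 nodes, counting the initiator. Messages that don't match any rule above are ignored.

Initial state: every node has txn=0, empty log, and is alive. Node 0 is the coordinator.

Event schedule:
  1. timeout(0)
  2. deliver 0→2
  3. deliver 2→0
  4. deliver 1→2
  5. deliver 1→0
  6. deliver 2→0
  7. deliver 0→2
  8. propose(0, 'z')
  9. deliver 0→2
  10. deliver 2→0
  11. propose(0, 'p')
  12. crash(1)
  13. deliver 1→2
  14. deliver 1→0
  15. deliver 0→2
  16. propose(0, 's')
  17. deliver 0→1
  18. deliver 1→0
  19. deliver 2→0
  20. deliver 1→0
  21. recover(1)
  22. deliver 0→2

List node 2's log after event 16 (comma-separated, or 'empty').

1. timeout(0):  <0:coor t1 ->
2. deliver 0→2:  <2:part t1 ->
3. deliver 2→0:  nop
4. deliver 1→2:  nop
5. deliver 1→0:  nop
6. deliver 2→0:  nop
7. deliver 0→2:  nop
8. propose(0,'z'):  <0:coor t2 ->
9. deliver 0→2:  <2:part t2 ->
10. deliver 2→0:  nop
11. propose(0,'p'):  <0:coor t3 ->
12. crash(1):  <1:✗part t0 ->
13. deliver 1→2:  nop
14. deliver 1→0:  nop
15. deliver 0→2:  <2:part t3 ->
16. propose(0,'s'):  <0:coor t4 ->

empty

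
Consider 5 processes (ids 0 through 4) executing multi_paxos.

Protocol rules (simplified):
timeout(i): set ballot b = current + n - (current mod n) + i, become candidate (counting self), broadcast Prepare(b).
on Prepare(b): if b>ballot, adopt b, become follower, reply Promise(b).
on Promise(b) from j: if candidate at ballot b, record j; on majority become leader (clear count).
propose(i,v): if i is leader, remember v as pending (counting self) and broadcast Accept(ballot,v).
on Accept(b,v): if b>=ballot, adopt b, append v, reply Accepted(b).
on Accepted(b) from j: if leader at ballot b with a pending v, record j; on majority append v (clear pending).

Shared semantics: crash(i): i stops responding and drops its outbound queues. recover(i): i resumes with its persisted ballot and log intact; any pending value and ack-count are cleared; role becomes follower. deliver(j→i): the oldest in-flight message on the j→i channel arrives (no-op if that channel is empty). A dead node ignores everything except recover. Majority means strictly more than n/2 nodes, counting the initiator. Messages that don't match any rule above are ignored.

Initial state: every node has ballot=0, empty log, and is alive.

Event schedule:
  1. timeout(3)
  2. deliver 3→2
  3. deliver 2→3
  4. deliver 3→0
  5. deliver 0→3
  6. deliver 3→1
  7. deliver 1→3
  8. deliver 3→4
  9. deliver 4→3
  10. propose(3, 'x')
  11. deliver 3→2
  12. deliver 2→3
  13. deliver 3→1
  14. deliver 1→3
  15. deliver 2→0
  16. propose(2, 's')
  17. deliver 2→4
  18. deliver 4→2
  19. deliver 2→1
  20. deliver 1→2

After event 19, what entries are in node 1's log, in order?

step 1 timeout(3): 3={cand,b=8,log=-}
step 2 deliver 3→2: 2={foll,b=8,log=-}
step 3 deliver 2→3: —
step 4 deliver 3→0: 0={foll,b=8,log=-}
step 5 deliver 0→3: 3={lead,b=8,log=-}
step 6 deliver 3→1: 1={foll,b=8,log=-}
step 7 deliver 1→3: —
step 8 deliver 3→4: 4={foll,b=8,log=-}
step 9 deliver 4→3: —
step 10 propose(3,'x'): —
step 11 deliver 3→2: 2={foll,b=8,log=x}
step 12 deliver 2→3: —
step 13 deliver 3→1: 1={foll,b=8,log=x}
step 14 deliver 1→3: 3={lead,b=8,log=x}
step 15 deliver 2→0: —
step 16 propose(2,'s'): —
step 17 deliver 2→4: —
step 18 deliver 4→2: —
step 19 deliver 2→1: —

x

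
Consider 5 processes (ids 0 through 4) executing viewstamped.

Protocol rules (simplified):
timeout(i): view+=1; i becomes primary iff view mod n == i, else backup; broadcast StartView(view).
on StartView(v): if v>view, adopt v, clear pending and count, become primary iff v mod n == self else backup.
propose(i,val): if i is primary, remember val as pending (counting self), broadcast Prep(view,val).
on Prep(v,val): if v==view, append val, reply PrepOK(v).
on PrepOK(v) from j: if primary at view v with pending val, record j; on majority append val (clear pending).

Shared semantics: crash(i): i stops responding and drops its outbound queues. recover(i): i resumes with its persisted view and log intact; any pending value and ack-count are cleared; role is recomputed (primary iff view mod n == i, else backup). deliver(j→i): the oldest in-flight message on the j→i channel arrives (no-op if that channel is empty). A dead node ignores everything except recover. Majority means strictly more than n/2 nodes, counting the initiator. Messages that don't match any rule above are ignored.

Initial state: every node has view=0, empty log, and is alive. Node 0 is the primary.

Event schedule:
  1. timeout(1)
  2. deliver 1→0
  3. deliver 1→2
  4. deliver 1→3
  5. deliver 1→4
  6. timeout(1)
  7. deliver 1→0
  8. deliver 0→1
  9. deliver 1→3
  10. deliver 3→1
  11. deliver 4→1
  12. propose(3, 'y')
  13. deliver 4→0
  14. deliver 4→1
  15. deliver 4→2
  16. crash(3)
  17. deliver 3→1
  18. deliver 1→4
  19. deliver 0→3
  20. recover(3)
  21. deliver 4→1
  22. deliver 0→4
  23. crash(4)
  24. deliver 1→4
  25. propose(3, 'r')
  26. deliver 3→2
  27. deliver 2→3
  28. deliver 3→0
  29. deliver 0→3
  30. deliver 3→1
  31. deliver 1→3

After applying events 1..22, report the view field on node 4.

2

e1 timeout(1): 1[prim,v=1,-]
e2 deliver 1→0: 0[back,v=1,-]
e3 deliver 1→2: 2[back,v=1,-]
e4 deliver 1→3: 3[back,v=1,-]
e5 deliver 1→4: 4[back,v=1,-]
e6 timeout(1): 1[back,v=2,-]
e7 deliver 1→0: 0[back,v=2,-]
e8 deliver 0→1: ·
e9 deliver 1→3: 3[back,v=2,-]
e10 deliver 3→1: ·
e11 deliver 4→1: ·
e12 propose(3,'y'): ·
e13 deliver 4→0: ·
e14 deliver 4→1: ·
e15 deliver 4→2: ·
e16 crash(3): 3[✗back,v=2,-]
e17 deliver 3→1: ·
e18 deliver 1→4: 4[back,v=2,-]
e19 deliver 0→3: ·
e20 recover(3): 3[back,v=2,-]
e21 deliver 4→1: ·
e22 deliver 0→4: ·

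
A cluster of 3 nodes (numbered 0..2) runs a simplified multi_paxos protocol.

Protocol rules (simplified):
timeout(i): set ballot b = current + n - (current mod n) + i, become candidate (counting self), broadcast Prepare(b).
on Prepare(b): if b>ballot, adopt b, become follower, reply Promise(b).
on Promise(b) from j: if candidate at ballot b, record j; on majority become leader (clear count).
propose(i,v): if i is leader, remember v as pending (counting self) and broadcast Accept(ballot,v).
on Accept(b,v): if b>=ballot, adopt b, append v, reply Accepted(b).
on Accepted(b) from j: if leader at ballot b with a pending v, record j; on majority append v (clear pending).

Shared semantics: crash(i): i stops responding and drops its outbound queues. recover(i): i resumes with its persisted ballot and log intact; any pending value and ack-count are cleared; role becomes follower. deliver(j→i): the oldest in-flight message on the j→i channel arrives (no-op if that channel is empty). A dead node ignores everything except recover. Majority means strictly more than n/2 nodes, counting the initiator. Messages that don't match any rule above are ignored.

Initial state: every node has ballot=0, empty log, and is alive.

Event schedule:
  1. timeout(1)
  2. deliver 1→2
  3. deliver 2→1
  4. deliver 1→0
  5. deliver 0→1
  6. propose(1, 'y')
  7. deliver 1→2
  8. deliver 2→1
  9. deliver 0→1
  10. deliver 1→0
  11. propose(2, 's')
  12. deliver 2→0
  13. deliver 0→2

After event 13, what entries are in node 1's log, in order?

step 1 timeout(1): 1={cand,b=4,log=-}
step 2 deliver 1→2: 2={foll,b=4,log=-}
step 3 deliver 2→1: 1={lead,b=4,log=-}
step 4 deliver 1→0: 0={foll,b=4,log=-}
step 5 deliver 0→1: —
step 6 propose(1,'y'): —
step 7 deliver 1→2: 2={foll,b=4,log=y}
step 8 deliver 2→1: 1={lead,b=4,log=y}
step 9 deliver 0→1: —
step 10 deliver 1→0: 0={foll,b=4,log=y}
step 11 propose(2,'s'): —
step 12 deliver 2→0: —
step 13 deliver 0→2: —

y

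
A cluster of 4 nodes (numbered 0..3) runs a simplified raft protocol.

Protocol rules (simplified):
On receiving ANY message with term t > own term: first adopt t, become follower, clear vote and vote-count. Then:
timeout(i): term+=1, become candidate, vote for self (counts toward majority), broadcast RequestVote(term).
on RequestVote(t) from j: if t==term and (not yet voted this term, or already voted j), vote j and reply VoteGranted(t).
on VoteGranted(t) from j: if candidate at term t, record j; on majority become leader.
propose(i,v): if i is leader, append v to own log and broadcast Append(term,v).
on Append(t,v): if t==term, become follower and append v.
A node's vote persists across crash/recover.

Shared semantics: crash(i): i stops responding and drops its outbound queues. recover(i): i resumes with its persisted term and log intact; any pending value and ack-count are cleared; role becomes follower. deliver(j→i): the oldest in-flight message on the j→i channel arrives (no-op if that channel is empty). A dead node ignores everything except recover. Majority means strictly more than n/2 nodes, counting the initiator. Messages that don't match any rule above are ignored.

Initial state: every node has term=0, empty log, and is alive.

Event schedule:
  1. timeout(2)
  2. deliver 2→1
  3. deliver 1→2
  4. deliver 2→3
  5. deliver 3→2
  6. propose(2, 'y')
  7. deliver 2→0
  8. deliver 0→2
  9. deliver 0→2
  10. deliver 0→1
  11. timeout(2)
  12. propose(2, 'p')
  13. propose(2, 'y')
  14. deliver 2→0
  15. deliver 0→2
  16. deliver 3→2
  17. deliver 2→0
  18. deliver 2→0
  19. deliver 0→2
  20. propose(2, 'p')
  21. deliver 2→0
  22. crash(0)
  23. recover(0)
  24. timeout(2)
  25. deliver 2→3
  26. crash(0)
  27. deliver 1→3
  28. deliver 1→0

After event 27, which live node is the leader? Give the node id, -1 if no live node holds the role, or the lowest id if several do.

1. timeout(2):  <2:cand t1 ->
2. deliver 2→1:  <1:foll t1 ->
3. deliver 1→2:  nop
4. deliver 2→3:  <3:foll t1 ->
5. deliver 3→2:  <2:lead t1 ->
6. propose(2,'y'):  <2:lead t1 y>
7. deliver 2→0:  <0:foll t1 ->
8. deliver 0→2:  nop
9. deliver 0→2:  nop
10. deliver 0→1:  nop
11. timeout(2):  <2:cand t2 y>
12. propose(2,'p'):  nop
13. propose(2,'y'):  nop
14. deliver 2→0:  <0:foll t1 y>
15. deliver 0→2:  nop
16. deliver 3→2:  nop
17. deliver 2→0:  <0:foll t2 y>
18. deliver 2→0:  nop
19. deliver 0→2:  nop
20. propose(2,'p'):  nop
21. deliver 2→0:  nop
22. crash(0):  <0:✗foll t2 y>
23. recover(0):  <0:foll t2 y>
24. timeout(2):  <2:cand t3 y>
25. deliver 2→3:  <3:foll t1 y>
26. crash(0):  <0:✗foll t2 y>
27. deliver 1→3:  nop

-1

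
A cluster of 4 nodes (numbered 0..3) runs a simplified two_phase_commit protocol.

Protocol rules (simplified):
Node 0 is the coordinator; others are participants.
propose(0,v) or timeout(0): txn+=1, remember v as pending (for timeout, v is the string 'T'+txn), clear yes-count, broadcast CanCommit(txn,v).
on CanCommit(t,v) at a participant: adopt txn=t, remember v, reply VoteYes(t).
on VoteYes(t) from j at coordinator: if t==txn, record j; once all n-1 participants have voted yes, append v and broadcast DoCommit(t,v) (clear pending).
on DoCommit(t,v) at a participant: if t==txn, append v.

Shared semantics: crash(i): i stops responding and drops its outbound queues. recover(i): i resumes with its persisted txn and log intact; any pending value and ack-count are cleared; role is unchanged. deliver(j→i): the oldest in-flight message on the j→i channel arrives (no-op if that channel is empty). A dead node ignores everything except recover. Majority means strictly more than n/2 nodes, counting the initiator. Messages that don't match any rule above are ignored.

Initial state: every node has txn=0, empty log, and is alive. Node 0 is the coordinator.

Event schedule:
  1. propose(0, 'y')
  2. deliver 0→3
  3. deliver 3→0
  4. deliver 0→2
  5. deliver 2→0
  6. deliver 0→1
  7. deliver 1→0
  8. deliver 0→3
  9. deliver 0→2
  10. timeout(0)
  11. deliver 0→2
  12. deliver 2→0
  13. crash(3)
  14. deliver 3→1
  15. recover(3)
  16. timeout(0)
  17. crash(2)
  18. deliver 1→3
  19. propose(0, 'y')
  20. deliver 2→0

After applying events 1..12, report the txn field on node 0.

after 1 — propose(0,'y'): n0:coor/t1/[-]
after 2 — deliver 0→3: n3:part/t1/[-]
after 3 — deliver 3→0: ·
after 4 — deliver 0→2: n2:part/t1/[-]
after 5 — deliver 2→0: ·
after 6 — deliver 0→1: n1:part/t1/[-]
after 7 — deliver 1→0: n0:coor/t1/[y]
after 8 — deliver 0→3: n3:part/t1/[y]
after 9 — deliver 0→2: n2:part/t1/[y]
after 10 — timeout(0): n0:coor/t2/[y]
after 11 — deliver 0→2: n2:part/t2/[y]
after 12 — deliver 2→0: ·

2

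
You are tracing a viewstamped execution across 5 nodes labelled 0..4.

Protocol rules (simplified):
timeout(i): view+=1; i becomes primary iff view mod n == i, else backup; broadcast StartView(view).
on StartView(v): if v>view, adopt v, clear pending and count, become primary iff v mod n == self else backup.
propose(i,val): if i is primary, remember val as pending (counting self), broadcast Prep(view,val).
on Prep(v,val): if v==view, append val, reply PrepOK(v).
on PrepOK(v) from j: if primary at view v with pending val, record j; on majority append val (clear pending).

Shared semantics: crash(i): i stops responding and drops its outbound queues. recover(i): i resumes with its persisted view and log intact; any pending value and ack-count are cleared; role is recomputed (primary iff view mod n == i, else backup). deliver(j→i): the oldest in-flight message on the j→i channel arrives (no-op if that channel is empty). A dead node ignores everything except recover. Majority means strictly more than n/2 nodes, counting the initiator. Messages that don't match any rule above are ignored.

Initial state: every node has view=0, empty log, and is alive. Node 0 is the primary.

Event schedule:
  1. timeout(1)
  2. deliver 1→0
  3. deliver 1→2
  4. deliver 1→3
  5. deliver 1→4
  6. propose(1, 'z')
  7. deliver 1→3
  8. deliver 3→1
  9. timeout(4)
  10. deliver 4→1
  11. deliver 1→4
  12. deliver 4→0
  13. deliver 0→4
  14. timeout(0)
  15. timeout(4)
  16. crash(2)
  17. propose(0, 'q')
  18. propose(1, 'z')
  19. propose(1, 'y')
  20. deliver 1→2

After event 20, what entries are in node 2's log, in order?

empty

e1 timeout(1): 1[prim,v=1,-]
e2 deliver 1→0: 0[back,v=1,-]
e3 deliver 1→2: 2[back,v=1,-]
e4 deliver 1→3: 3[back,v=1,-]
e5 deliver 1→4: 4[back,v=1,-]
e6 propose(1,'z'): ·
e7 deliver 1→3: 3[back,v=1,z]
e8 deliver 3→1: ·
e9 timeout(4): 4[back,v=2,-]
e10 deliver 4→1: 1[back,v=2,-]
e11 deliver 1→4: ·
e12 deliver 4→0: 0[back,v=2,-]
e13 deliver 0→4: ·
e14 timeout(0): 0[back,v=3,-]
e15 timeout(4): 4[back,v=3,-]
e16 crash(2): 2[✗back,v=1,-]
e17 propose(0,'q'): ·
e18 propose(1,'z'): ·
e19 propose(1,'y'): ·
e20 deliver 1→2: ·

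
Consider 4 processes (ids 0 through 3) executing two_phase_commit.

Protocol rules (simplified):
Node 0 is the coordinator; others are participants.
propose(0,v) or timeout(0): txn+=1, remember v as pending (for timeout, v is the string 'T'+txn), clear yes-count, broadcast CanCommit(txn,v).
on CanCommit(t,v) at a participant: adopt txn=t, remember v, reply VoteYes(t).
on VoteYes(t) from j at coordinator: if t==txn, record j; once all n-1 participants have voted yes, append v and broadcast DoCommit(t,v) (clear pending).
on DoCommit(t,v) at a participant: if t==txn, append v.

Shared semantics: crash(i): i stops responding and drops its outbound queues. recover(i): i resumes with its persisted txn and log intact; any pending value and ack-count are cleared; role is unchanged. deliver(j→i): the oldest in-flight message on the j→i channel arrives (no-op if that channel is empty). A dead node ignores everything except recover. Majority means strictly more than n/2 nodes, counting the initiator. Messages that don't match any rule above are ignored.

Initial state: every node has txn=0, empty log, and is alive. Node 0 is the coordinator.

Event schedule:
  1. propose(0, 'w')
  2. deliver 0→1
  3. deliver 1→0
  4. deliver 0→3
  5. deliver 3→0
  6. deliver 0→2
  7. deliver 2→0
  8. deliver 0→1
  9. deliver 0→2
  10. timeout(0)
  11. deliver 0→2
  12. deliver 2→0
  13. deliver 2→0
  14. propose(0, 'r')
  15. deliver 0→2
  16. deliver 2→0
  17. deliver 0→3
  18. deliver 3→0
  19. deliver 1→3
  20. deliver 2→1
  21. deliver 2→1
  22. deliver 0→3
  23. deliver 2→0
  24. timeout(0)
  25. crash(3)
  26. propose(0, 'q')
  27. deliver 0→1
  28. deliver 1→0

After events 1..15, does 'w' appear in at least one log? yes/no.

yes

1. propose(0,'w'):  <0:coor t1 ->
2. deliver 0→1:  <1:part t1 ->
3. deliver 1→0:  nop
4. deliver 0→3:  <3:part t1 ->
5. deliver 3→0:  nop
6. deliver 0→2:  <2:part t1 ->
7. deliver 2→0:  <0:coor t1 w>
8. deliver 0→1:  <1:part t1 w>
9. deliver 0→2:  <2:part t1 w>
10. timeout(0):  <0:coor t2 w>
11. deliver 0→2:  <2:part t2 w>
12. deliver 2→0:  nop
13. deliver 2→0:  nop
14. propose(0,'r'):  <0:coor t3 w>
15. deliver 0→2:  <2:part t3 w>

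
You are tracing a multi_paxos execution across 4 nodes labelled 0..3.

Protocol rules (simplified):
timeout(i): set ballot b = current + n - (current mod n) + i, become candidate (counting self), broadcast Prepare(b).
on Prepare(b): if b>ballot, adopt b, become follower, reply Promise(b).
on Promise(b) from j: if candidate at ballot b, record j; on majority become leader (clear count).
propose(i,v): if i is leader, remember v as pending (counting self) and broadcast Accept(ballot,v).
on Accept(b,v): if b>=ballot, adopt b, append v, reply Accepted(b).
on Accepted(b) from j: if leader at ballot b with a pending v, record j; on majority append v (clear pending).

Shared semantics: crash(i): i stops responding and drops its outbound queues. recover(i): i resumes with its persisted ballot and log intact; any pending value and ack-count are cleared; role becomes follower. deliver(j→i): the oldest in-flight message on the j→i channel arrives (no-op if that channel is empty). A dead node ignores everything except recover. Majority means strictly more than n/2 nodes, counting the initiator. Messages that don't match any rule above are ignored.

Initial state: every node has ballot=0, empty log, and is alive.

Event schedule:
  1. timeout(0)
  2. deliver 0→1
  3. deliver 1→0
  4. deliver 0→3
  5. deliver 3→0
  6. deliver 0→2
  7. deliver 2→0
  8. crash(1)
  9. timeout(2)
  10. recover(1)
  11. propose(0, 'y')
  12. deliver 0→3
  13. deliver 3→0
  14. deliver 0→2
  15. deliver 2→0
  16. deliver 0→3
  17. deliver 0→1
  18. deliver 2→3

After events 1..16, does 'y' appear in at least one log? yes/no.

e1 timeout(0): 0[cand,b=4,-]
e2 deliver 0→1: 1[foll,b=4,-]
e3 deliver 1→0: ·
e4 deliver 0→3: 3[foll,b=4,-]
e5 deliver 3→0: 0[lead,b=4,-]
e6 deliver 0→2: 2[foll,b=4,-]
e7 deliver 2→0: ·
e8 crash(1): 1[✗foll,b=4,-]
e9 timeout(2): 2[cand,b=10,-]
e10 recover(1): 1[foll,b=4,-]
e11 propose(0,'y'): ·
e12 deliver 0→3: 3[foll,b=4,y]
e13 deliver 3→0: ·
e14 deliver 0→2: ·
e15 deliver 2→0: 0[foll,b=10,-]
e16 deliver 0→3: ·

yes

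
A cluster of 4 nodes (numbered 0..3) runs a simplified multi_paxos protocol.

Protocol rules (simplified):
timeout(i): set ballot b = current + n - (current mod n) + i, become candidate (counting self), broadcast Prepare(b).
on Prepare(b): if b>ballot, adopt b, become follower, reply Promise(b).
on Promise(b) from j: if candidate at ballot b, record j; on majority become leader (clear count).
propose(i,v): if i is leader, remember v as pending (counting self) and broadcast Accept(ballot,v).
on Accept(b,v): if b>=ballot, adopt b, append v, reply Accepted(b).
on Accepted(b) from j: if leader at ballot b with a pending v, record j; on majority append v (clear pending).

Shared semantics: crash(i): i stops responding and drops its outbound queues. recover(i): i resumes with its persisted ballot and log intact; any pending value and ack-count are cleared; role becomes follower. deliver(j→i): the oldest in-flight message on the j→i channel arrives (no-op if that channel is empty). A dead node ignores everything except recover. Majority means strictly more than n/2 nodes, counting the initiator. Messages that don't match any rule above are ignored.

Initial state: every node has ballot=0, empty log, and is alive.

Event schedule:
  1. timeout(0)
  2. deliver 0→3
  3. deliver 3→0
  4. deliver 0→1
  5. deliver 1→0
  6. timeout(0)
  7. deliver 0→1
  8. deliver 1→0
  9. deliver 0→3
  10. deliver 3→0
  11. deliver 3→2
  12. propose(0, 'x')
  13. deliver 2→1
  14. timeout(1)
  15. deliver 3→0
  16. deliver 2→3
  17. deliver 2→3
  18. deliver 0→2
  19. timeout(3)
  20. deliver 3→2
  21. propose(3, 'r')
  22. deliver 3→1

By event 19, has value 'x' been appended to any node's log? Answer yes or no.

step 1 timeout(0): 0={cand,b=4,log=-}
step 2 deliver 0→3: 3={foll,b=4,log=-}
step 3 deliver 3→0: —
step 4 deliver 0→1: 1={foll,b=4,log=-}
step 5 deliver 1→0: 0={lead,b=4,log=-}
step 6 timeout(0): 0={cand,b=8,log=-}
step 7 deliver 0→1: 1={foll,b=8,log=-}
step 8 deliver 1→0: —
step 9 deliver 0→3: 3={foll,b=8,log=-}
step 10 deliver 3→0: 0={lead,b=8,log=-}
step 11 deliver 3→2: —
step 12 propose(0,'x'): —
step 13 deliver 2→1: —
step 14 timeout(1): 1={cand,b=13,log=-}
step 15 deliver 3→0: —
step 16 deliver 2→3: —
step 17 deliver 2→3: —
step 18 deliver 0→2: 2={foll,b=4,log=-}
step 19 timeout(3): 3={cand,b=15,log=-}

no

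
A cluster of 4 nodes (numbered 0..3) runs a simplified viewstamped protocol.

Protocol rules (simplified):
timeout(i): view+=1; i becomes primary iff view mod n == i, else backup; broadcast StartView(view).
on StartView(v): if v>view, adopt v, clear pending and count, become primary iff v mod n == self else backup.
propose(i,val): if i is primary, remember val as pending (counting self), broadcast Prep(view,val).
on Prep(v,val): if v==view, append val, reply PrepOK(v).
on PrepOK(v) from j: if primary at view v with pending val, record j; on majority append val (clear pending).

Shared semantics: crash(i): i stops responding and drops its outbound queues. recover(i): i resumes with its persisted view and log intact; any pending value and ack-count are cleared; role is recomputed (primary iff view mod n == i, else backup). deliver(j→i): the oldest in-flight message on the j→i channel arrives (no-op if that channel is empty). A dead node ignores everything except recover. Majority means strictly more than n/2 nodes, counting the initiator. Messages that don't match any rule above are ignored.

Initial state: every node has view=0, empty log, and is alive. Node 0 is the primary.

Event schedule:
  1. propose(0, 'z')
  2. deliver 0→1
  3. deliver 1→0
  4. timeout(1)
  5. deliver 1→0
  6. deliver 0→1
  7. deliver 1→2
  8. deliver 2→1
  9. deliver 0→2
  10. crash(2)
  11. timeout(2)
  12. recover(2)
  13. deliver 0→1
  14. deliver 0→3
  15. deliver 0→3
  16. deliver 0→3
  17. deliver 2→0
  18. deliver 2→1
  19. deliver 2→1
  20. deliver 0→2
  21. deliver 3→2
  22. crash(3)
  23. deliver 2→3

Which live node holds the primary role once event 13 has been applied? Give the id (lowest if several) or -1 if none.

e1 propose(0,'z'): ·
e2 deliver 0→1: 1[back,v=0,z]
e3 deliver 1→0: ·
e4 timeout(1): 1[prim,v=1,z]
e5 deliver 1→0: 0[back,v=1,-]
e6 deliver 0→1: ·
e7 deliver 1→2: 2[back,v=1,-]
e8 deliver 2→1: ·
e9 deliver 0→2: ·
e10 crash(2): 2[✗back,v=1,-]
e11 timeout(2): ·
e12 recover(2): 2[back,v=1,-]
e13 deliver 0→1: ·

1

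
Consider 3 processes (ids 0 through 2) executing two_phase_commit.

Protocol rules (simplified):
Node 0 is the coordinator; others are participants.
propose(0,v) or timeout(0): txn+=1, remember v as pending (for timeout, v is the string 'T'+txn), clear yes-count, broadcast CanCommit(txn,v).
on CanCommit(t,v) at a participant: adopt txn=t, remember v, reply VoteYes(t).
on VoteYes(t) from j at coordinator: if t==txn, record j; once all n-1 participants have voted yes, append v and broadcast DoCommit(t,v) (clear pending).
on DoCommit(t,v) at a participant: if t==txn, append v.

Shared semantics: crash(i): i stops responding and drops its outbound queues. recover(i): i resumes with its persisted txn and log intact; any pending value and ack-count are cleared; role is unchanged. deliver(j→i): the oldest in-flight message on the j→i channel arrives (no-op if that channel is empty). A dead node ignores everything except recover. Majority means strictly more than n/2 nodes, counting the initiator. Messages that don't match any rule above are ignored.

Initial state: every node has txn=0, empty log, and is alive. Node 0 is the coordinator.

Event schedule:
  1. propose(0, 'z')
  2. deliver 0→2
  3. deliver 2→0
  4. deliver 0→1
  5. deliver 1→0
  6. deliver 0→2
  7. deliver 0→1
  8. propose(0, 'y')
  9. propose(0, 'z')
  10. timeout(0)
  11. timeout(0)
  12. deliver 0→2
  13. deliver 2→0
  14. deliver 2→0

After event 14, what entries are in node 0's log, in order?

z

step 1 propose(0,'z'): 0={coor,t=1,log=-}
step 2 deliver 0→2: 2={part,t=1,log=-}
step 3 deliver 2→0: —
step 4 deliver 0→1: 1={part,t=1,log=-}
step 5 deliver 1→0: 0={coor,t=1,log=z}
step 6 deliver 0→2: 2={part,t=1,log=z}
step 7 deliver 0→1: 1={part,t=1,log=z}
step 8 propose(0,'y'): 0={coor,t=2,log=z}
step 9 propose(0,'z'): 0={coor,t=3,log=z}
step 10 timeout(0): 0={coor,t=4,log=z}
step 11 timeout(0): 0={coor,t=5,log=z}
step 12 deliver 0→2: 2={part,t=2,log=z}
step 13 deliver 2→0: —
step 14 deliver 2→0: —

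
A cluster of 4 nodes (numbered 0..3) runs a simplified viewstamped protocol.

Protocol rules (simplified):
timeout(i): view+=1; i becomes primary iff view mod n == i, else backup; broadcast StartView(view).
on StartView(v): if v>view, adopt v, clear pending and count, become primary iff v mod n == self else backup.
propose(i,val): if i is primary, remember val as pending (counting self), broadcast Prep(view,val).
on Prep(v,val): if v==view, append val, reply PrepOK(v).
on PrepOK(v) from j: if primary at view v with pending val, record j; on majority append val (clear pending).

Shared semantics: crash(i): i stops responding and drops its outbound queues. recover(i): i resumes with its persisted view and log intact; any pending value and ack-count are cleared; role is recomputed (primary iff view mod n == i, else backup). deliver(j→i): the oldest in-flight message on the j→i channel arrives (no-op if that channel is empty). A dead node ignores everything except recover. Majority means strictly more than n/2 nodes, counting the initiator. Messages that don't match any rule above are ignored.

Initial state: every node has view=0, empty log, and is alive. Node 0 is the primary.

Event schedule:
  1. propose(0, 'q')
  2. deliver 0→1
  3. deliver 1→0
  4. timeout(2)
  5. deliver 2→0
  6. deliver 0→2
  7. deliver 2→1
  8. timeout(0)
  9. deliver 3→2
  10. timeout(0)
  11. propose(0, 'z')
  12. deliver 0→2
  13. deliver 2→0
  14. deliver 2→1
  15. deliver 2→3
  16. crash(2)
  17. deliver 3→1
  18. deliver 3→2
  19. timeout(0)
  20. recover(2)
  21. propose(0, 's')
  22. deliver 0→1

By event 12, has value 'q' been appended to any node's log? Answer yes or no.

yes

step 1 propose(0,'q'): —
step 2 deliver 0→1: 1={back,v=0,log=q}
step 3 deliver 1→0: —
step 4 timeout(2): 2={back,v=1,log=-}
step 5 deliver 2→0: 0={back,v=1,log=-}
step 6 deliver 0→2: —
step 7 deliver 2→1: 1={prim,v=1,log=q}
step 8 timeout(0): 0={back,v=2,log=-}
step 9 deliver 3→2: —
step 10 timeout(0): 0={back,v=3,log=-}
step 11 propose(0,'z'): —
step 12 deliver 0→2: 2={prim,v=2,log=-}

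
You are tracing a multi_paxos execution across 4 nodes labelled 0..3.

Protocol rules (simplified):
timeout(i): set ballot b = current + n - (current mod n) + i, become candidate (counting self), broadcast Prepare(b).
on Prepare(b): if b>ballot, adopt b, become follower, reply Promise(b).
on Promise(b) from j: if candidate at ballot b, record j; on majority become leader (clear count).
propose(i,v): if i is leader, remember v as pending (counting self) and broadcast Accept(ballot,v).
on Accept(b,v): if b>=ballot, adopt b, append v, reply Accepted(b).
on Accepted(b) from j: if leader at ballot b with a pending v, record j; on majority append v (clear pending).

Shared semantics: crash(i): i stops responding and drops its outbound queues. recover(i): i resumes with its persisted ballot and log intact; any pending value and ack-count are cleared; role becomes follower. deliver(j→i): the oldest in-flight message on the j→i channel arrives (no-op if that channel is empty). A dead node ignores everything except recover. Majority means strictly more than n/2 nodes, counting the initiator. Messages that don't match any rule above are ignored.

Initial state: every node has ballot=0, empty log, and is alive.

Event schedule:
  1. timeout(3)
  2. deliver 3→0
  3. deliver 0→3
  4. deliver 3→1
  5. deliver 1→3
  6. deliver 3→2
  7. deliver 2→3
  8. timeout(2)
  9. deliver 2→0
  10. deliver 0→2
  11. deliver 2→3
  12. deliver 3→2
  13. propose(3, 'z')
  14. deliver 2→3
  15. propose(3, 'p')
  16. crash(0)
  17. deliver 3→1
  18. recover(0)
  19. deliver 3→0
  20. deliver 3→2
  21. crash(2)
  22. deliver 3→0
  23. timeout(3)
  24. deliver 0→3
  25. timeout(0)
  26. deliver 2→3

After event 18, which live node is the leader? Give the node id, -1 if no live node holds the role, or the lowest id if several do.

2

step 1 timeout(3): 3={cand,b=7,log=-}
step 2 deliver 3→0: 0={foll,b=7,log=-}
step 3 deliver 0→3: —
step 4 deliver 3→1: 1={foll,b=7,log=-}
step 5 deliver 1→3: 3={lead,b=7,log=-}
step 6 deliver 3→2: 2={foll,b=7,log=-}
step 7 deliver 2→3: —
step 8 timeout(2): 2={cand,b=10,log=-}
step 9 deliver 2→0: 0={foll,b=10,log=-}
step 10 deliver 0→2: —
step 11 deliver 2→3: 3={foll,b=10,log=-}
step 12 deliver 3→2: 2={lead,b=10,log=-}
step 13 propose(3,'z'): —
step 14 deliver 2→3: —
step 15 propose(3,'p'): —
step 16 crash(0): 0={✗foll,b=10,log=-}
step 17 deliver 3→1: —
step 18 recover(0): 0={foll,b=10,log=-}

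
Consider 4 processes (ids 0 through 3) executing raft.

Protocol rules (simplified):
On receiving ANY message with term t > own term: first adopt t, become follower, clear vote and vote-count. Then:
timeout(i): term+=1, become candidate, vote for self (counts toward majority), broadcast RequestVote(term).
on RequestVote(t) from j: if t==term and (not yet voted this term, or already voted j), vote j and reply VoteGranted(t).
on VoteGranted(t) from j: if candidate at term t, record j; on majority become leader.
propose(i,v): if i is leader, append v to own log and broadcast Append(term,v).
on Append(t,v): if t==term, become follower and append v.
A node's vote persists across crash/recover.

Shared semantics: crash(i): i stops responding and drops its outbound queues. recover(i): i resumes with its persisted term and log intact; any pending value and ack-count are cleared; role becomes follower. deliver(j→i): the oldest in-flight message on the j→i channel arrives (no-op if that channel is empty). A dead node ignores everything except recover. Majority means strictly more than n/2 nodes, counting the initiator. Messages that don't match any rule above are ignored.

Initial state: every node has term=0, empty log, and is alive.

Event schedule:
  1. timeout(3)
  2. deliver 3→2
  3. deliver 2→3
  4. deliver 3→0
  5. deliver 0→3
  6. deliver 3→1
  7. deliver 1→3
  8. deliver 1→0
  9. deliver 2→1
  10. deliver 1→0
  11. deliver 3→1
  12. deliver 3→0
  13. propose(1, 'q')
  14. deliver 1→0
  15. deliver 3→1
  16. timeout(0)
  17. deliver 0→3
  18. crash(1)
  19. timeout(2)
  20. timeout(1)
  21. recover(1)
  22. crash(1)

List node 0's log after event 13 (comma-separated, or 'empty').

empty

1. timeout(3):  <3:cand t1 ->
2. deliver 3→2:  <2:foll t1 ->
3. deliver 2→3:  nop
4. deliver 3→0:  <0:foll t1 ->
5. deliver 0→3:  <3:lead t1 ->
6. deliver 3→1:  <1:foll t1 ->
7. deliver 1→3:  nop
8. deliver 1→0:  nop
9. deliver 2→1:  nop
10. deliver 1→0:  nop
11. deliver 3→1:  nop
12. deliver 3→0:  nop
13. propose(1,'q'):  nop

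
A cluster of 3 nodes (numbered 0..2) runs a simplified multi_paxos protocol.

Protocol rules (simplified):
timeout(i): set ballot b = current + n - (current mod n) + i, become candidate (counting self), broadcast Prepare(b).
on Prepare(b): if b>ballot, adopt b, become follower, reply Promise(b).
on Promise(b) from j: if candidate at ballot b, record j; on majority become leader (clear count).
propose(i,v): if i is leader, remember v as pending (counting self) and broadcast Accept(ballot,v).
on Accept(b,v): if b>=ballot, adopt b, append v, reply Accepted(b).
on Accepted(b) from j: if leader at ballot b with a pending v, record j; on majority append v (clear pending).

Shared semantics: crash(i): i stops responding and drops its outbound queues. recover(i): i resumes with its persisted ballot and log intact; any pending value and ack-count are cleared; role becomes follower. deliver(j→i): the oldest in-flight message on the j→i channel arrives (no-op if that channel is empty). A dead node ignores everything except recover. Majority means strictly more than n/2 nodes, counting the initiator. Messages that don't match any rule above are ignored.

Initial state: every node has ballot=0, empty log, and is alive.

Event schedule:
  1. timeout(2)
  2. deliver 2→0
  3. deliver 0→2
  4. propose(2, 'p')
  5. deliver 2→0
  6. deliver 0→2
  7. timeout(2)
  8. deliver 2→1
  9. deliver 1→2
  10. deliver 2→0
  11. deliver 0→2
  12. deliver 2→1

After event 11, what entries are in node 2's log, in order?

step 1 timeout(2): 2={cand,b=5,log=-}
step 2 deliver 2→0: 0={foll,b=5,log=-}
step 3 deliver 0→2: 2={lead,b=5,log=-}
step 4 propose(2,'p'): —
step 5 deliver 2→0: 0={foll,b=5,log=p}
step 6 deliver 0→2: 2={lead,b=5,log=p}
step 7 timeout(2): 2={cand,b=8,log=p}
step 8 deliver 2→1: 1={foll,b=5,log=-}
step 9 deliver 1→2: —
step 10 deliver 2→0: 0={foll,b=8,log=p}
step 11 deliver 0→2: 2={lead,b=8,log=p}

p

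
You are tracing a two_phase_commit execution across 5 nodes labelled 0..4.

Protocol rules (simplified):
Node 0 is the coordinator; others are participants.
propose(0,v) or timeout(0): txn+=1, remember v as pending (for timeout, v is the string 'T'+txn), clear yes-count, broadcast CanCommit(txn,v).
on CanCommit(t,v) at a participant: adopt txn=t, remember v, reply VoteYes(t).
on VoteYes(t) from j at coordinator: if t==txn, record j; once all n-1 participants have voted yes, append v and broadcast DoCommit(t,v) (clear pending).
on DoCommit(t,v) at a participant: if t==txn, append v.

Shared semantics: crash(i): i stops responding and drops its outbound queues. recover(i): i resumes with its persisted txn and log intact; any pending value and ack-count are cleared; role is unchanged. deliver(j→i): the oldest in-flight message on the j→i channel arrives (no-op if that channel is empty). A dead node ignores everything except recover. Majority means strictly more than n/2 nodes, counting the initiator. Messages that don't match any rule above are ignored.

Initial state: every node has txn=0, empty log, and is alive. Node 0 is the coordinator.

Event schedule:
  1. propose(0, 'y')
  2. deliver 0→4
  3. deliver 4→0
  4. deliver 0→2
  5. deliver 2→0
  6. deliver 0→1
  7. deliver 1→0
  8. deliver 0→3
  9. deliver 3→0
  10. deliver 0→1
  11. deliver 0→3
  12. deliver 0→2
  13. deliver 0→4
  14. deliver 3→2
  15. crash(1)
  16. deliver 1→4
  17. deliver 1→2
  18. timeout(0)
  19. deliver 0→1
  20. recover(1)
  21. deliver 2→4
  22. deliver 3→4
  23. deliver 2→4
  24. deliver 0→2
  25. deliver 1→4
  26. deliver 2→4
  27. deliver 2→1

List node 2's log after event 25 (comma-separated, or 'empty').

e1 propose(0,'y'): 0[coor,t=1,-]
e2 deliver 0→4: 4[part,t=1,-]
e3 deliver 4→0: ·
e4 deliver 0→2: 2[part,t=1,-]
e5 deliver 2→0: ·
e6 deliver 0→1: 1[part,t=1,-]
e7 deliver 1→0: ·
e8 deliver 0→3: 3[part,t=1,-]
e9 deliver 3→0: 0[coor,t=1,y]
e10 deliver 0→1: 1[part,t=1,y]
e11 deliver 0→3: 3[part,t=1,y]
e12 deliver 0→2: 2[part,t=1,y]
e13 deliver 0→4: 4[part,t=1,y]
e14 deliver 3→2: ·
e15 crash(1): 1[✗part,t=1,y]
e16 deliver 1→4: ·
e17 deliver 1→2: ·
e18 timeout(0): 0[coor,t=2,y]
e19 deliver 0→1: ·
e20 recover(1): 1[part,t=1,y]
e21 deliver 2→4: ·
e22 deliver 3→4: ·
e23 deliver 2→4: ·
e24 deliver 0→2: 2[part,t=2,y]
e25 deliver 1→4: ·

y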